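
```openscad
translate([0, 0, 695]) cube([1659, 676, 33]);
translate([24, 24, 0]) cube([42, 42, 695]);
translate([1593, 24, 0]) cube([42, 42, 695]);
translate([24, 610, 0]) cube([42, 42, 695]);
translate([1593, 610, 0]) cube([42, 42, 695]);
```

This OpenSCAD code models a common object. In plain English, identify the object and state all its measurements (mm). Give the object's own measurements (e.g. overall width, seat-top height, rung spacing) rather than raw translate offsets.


A rectangular dining table. The top is 1659×676×33 mm with its upper surface at z = 728 mm. It stands on four 42×42 mm square legs, each inset 24 mm from the nearest pair of top edges, running from the floor to the underside of the top.


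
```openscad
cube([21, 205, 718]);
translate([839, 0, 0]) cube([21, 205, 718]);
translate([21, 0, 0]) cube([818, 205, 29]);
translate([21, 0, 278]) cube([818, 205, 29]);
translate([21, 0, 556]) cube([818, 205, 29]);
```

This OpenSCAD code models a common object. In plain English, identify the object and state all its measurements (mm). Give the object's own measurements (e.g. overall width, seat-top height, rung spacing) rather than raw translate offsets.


An open bookshelf. Two side panels, each 21 mm thick, 205 mm deep and 718 mm tall, stand 860 mm apart (outside-to-outside). Between them sit 3 shelves, each 29 mm thick and 205 mm deep, spanning the full gap between the sides. The bottom shelf rests on the floor (its underside at z = 0) and the clear gap between one shelf's top and the next shelf's underside is 249 mm.


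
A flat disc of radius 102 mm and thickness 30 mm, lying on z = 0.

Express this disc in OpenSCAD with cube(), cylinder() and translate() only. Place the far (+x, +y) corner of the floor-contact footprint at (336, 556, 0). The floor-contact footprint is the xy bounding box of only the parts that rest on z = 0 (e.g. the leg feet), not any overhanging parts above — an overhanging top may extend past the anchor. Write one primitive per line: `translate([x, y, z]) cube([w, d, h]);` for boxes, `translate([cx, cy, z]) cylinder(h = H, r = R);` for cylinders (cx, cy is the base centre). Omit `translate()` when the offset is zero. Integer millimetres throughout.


translate([234, 454, 0]) cylinder(h = 30, r = 102);


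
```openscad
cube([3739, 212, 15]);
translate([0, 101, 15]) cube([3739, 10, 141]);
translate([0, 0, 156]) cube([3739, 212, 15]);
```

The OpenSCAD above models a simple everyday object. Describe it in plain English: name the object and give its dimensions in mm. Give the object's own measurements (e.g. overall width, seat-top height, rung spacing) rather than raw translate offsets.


An I-beam lying along x, 3739 mm long. Overall section height 171 mm. Two flanges 212 mm wide (y) and 15 mm thick, one on the floor and one at the top; a web 10 mm thick runs between them, centred on the flange width.


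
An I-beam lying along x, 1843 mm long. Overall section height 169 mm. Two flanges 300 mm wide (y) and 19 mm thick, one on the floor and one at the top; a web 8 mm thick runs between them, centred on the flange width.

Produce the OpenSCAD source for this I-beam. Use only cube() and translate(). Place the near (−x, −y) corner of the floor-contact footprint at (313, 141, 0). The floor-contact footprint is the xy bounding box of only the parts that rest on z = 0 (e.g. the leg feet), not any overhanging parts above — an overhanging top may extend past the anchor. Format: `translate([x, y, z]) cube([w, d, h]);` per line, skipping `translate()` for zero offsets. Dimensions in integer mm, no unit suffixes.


translate([313, 141, 0]) cube([1843, 300, 19]);
translate([313, 287, 19]) cube([1843, 8, 131]);
translate([313, 141, 150]) cube([1843, 300, 19]);


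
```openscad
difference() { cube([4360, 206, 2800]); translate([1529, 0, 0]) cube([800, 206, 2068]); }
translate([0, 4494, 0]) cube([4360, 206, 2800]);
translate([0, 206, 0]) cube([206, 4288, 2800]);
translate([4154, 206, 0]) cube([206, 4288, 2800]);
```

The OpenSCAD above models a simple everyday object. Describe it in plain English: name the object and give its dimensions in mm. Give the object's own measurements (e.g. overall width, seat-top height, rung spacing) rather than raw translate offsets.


A single room: four walls, each 2800 mm tall and 206 mm thick, enclosing an outside footprint 4360×4700 mm (x × y), no floor or roof. The front and back walls (−y and +y sides) run the full x-width; the side walls fit between their inner faces. A door opening 800 mm wide and 2068 mm tall is cut through the front wall from the floor up, its −x edge 1529 mm from the wall's −x end.


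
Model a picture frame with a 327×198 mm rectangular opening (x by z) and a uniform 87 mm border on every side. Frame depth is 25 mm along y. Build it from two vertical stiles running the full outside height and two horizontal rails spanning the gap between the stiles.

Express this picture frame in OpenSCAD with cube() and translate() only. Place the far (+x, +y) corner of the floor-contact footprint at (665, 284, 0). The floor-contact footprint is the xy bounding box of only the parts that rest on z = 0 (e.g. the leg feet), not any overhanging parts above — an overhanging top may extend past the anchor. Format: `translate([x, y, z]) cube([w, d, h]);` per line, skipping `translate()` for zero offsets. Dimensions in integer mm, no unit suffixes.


translate([164, 259, 0]) cube([87, 25, 372]);
translate([578, 259, 0]) cube([87, 25, 372]);
translate([251, 259, 0]) cube([327, 25, 87]);
translate([251, 259, 285]) cube([327, 25, 87]);


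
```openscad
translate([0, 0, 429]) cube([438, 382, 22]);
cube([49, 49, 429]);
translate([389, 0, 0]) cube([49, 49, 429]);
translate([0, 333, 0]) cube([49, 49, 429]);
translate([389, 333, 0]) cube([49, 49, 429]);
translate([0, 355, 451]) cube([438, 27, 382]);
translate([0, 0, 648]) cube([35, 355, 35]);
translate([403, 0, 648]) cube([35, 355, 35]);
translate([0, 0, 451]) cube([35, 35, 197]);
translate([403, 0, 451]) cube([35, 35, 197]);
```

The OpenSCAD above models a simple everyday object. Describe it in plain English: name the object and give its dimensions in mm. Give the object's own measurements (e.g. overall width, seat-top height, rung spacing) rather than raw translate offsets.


A chair. The seat is a 438×382×22 mm slab with its top at z = 451 mm, on four 49×49 mm corner legs (flush with the seat edges, standing on z = 0). A flat backrest 27 mm thick, 382 mm tall, spans the full seat width and rises from the seat top along its +y edge, rear face flush with the rear of the seat. Two armrests of 35×35 mm section run along each side from the seat's front edge to the front of the backrest, top faces 232 mm above the seat top and outer faces flush with the seat's x-edges; a 35×35 mm post under the front of each armrest stands on the seat at the front corner.


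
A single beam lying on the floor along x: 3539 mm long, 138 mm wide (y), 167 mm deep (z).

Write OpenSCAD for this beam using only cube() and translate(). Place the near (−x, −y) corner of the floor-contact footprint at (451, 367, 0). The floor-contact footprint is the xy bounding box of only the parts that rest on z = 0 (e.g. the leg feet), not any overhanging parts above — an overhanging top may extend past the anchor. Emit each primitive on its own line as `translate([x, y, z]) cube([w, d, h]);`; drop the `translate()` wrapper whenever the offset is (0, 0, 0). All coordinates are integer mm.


translate([451, 367, 0]) cube([3539, 138, 167]);


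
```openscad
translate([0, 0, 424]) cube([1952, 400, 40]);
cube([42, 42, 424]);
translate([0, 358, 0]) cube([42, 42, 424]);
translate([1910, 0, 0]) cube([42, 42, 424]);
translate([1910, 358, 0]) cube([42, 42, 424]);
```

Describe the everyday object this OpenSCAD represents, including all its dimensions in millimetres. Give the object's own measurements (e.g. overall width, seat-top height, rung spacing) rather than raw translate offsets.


A long wooden bench with a 1952 mm (x) × 400 mm (y) seat, 40 mm thick, its top surface 464 mm above the floor. Four 42 mm square legs at the seat corners, flush with the edges, run from z = 0 to the seat underside.


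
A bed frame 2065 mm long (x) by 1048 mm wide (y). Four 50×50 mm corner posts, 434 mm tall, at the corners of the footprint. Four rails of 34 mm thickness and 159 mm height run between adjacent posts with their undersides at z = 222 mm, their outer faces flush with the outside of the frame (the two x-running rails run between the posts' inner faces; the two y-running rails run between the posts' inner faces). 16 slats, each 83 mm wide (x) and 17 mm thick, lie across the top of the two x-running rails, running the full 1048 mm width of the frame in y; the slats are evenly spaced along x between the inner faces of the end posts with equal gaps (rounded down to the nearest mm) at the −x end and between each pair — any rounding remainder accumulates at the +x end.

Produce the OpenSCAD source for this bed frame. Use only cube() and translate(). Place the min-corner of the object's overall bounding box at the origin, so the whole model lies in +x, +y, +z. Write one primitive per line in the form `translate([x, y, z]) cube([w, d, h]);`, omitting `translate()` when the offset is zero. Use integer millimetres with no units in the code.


cube([50, 50, 434]);
translate([0, 998, 0]) cube([50, 50, 434]);
translate([2015, 0, 0]) cube([50, 50, 434]);
translate([2015, 998, 0]) cube([50, 50, 434]);
translate([50, 0, 222]) cube([1965, 34, 159]);
translate([50, 1014, 222]) cube([1965, 34, 159]);
translate([0, 50, 222]) cube([34, 948, 159]);
translate([2031, 50, 222]) cube([34, 948, 159]);
translate([87, 0, 381]) cube([83, 1048, 17]);
translate([207, 0, 381]) cube([83, 1048, 17]);
translate([327, 0, 381]) cube([83, 1048, 17]);
translate([447, 0, 381]) cube([83, 1048, 17]);
translate([567, 0, 381]) cube([83, 1048, 17]);
translate([687, 0, 381]) cube([83, 1048, 17]);
translate([807, 0, 381]) cube([83, 1048, 17]);
translate([927, 0, 381]) cube([83, 1048, 17]);
translate([1047, 0, 381]) cube([83, 1048, 17]);
translate([1167, 0, 381]) cube([83, 1048, 17]);
translate([1287, 0, 381]) cube([83, 1048, 17]);
translate([1407, 0, 381]) cube([83, 1048, 17]);
translate([1527, 0, 381]) cube([83, 1048, 17]);
translate([1647, 0, 381]) cube([83, 1048, 17]);
translate([1767, 0, 381]) cube([83, 1048, 17]);
translate([1887, 0, 381]) cube([83, 1048, 17]);


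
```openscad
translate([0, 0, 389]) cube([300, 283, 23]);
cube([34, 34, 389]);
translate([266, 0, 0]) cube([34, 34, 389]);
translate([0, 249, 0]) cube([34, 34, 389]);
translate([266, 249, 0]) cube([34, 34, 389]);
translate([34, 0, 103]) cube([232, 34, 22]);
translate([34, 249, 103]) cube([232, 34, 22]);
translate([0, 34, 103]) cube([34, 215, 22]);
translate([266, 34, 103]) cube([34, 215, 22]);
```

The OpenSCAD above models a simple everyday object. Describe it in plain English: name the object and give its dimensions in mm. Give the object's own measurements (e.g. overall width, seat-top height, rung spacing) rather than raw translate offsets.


A simple wooden stool: a rectangular seat 300 mm (x) by 283 mm (y), 23 mm thick, top face at z = 412 mm, on four square legs, each 34×34 mm in cross-section. The legs rest on z = 0, each flush with a corner of the seat. Four stretchers, 34 mm wide and 22 mm tall, connect adjacent legs with their undersides at z = 103 mm, each running between the inner faces of the legs it joins and aligned with the legs' outer faces on the other axis.


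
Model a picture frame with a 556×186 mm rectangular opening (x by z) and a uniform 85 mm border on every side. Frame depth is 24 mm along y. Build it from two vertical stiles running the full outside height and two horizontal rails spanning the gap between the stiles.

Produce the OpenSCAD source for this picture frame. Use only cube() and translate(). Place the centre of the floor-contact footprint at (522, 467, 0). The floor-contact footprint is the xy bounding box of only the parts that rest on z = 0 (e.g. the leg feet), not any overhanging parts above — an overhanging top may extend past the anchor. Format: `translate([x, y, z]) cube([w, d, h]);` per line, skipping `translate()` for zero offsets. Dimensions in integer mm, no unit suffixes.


translate([159, 455, 0]) cube([85, 24, 356]);
translate([800, 455, 0]) cube([85, 24, 356]);
translate([244, 455, 0]) cube([556, 24, 85]);
translate([244, 455, 271]) cube([556, 24, 85]);


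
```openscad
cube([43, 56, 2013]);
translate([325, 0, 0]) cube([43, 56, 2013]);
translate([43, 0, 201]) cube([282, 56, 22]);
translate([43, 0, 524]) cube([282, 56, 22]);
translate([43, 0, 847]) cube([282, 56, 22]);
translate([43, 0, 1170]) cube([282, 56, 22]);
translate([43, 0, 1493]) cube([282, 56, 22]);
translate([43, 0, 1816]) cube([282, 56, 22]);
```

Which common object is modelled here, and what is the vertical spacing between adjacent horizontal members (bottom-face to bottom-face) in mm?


A ladder. The rung spacing is 323 mm.

Two tall 43×56 posts with 6 short bars between them — a ladder. Adjacent rungs sit at z = 201 and z = 524, so the spacing is 524 − 201 = 323 mm.


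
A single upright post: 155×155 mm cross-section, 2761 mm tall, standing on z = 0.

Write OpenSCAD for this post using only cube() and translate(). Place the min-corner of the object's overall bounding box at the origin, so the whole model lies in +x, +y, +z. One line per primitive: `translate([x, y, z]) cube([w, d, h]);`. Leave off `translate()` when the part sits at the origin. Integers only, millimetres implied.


cube([155, 155, 2761]);


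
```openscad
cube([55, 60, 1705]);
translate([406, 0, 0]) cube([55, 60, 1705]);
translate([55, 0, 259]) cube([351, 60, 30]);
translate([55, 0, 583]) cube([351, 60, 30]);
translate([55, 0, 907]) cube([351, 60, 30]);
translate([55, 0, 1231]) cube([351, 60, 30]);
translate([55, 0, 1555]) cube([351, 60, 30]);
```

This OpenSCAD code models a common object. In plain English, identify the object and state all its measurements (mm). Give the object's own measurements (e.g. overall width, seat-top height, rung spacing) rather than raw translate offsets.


A straight ladder. Two 55×60 mm vertical rails, 1705 mm tall, stand 461 mm apart (outside-to-outside) with their front faces coplanar on the −y side. 5 rungs, each 60 mm deep and 30 mm tall, span between the inner faces of the rails, front faces flush with the rails. The lowest rung's underside is at z = 259 mm and rungs are spaced 324 mm apart (underside to underside).


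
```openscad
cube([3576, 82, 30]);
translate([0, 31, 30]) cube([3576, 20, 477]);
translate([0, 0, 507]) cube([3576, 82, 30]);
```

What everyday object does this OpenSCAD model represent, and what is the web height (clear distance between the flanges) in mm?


An I-beam. The web height is 477 mm.

Two wide flanges with a thin centred web — an I-beam. Overall 537 mm minus two 30 mm flanges gives a web of 537 − 2·30 = 477 mm.


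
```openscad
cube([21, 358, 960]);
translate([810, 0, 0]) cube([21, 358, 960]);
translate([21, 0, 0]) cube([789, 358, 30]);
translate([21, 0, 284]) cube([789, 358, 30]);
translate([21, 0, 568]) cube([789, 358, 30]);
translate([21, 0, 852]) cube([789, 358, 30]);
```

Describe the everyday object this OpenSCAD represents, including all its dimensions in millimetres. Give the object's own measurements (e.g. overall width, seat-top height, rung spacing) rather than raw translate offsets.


An open bookshelf. Two side panels, each 21 mm thick, 358 mm deep and 960 mm tall, stand 831 mm apart (outside-to-outside). Between them sit 4 shelves, each 30 mm thick and 358 mm deep, spanning the full gap between the sides. The bottom shelf rests on the floor (its underside at z = 0) and the clear gap between one shelf's top and the next shelf's underside is 254 mm.


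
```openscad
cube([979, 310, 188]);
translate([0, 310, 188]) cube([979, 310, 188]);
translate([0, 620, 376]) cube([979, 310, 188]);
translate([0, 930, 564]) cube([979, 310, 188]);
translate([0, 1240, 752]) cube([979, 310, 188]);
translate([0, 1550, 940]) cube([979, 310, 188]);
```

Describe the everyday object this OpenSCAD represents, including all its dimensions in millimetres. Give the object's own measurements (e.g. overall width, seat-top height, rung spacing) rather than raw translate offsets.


A straight staircase of 6 solid steps. Each step is 979 mm wide (x), 310 mm deep (y, the going) and 188 mm tall (the rise). The first step rests on the floor; each subsequent step sits one going further in +y and one rise higher in +z, directly behind and above the previous step with no overlap.


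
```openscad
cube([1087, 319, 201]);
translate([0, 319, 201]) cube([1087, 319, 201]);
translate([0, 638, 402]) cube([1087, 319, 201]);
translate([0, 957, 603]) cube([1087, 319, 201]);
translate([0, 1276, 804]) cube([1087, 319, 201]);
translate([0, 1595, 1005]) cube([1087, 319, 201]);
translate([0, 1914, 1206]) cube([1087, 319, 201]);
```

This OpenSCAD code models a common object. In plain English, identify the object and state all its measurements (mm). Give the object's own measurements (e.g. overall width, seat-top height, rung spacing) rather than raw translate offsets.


A straight staircase of 7 solid steps. Each step is 1087 mm wide (x), 319 mm deep (y, the going) and 201 mm tall (the rise). The first step rests on the floor; each subsequent step sits one going further in +y and one rise higher in +z, directly behind and above the previous step with no overlap.


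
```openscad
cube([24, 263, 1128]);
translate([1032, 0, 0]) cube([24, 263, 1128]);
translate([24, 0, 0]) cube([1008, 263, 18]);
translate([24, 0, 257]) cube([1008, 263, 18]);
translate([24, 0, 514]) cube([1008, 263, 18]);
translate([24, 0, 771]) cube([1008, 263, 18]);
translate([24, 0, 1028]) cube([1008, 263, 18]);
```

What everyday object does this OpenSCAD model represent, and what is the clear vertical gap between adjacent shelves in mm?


A bookshelf. The clear shelf gap is 239 mm.

Two tall side panels with 5 horizontal boards between them — a bookshelf. The first two shelf undersides are at z = 0 and z = 257; with shelf thickness 18, the clear gap is 257 − 0 − 18 = 239 mm.


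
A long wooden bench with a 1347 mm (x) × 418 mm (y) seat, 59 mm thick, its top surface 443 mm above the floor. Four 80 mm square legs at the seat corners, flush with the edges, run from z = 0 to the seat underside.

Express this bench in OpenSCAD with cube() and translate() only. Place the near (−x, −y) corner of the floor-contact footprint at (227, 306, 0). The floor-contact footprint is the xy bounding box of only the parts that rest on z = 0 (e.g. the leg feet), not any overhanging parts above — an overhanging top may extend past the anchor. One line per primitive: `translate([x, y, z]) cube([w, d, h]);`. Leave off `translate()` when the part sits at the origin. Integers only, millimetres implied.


// leg_h = 443 − 59 = 384
translate([227, 306, 384]) cube([1347, 418, 59]);
translate([227, 306, 0]) cube([80, 80, 384]);
translate([227, 644, 0]) cube([80, 80, 384]);
translate([1494, 306, 0]) cube([80, 80, 384]);
translate([1494, 644, 0]) cube([80, 80, 384]);


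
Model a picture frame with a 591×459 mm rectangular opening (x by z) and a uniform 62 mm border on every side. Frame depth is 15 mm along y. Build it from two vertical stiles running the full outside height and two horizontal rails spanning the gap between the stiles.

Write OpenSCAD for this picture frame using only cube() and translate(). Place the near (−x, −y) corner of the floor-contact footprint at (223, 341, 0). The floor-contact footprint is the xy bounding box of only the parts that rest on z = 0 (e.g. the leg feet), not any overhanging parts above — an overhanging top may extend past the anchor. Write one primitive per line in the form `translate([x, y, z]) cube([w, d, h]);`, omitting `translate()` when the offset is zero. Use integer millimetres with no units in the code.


translate([223, 341, 0]) cube([62, 15, 583]);
translate([876, 341, 0]) cube([62, 15, 583]);
translate([285, 341, 0]) cube([591, 15, 62]);
translate([285, 341, 521]) cube([591, 15, 62]);


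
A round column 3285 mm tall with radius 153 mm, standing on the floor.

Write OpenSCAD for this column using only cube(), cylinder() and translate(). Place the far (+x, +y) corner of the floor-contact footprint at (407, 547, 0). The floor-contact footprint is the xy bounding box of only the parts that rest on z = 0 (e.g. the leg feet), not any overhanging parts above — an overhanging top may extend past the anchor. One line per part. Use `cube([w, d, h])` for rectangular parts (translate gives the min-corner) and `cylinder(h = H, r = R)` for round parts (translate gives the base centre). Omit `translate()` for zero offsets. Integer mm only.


translate([254, 394, 0]) cylinder(h = 3285, r = 153);


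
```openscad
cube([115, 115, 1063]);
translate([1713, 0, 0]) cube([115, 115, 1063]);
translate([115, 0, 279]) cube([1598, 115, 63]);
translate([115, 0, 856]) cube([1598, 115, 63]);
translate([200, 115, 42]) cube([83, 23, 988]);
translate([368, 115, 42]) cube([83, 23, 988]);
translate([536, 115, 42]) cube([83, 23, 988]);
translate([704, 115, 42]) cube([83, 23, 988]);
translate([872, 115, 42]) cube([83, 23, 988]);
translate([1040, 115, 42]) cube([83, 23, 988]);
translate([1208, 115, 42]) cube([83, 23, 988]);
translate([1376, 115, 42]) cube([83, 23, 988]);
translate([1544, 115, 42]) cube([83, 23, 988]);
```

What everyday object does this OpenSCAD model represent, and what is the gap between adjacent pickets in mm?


A fence section. The picket gap is 85 mm.

Two posts, two rails, 9 pickets — a fence section. Span 1598 mm holds 9 pickets of 83 mm with 10 equal gaps: ⌊(1598 − 9·83) / 10⌋ = 85 mm.


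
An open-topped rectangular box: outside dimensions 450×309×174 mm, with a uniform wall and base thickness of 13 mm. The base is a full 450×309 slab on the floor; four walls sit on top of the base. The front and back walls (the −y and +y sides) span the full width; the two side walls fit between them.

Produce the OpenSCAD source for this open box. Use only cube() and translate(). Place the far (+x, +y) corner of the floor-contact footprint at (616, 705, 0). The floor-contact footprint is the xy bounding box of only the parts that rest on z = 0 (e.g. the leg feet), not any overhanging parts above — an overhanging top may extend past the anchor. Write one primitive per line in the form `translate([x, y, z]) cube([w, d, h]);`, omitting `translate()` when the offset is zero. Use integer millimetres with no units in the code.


translate([166, 396, 0]) cube([450, 309, 13]);
translate([166, 396, 13]) cube([450, 13, 161]);
translate([166, 692, 13]) cube([450, 13, 161]);
translate([166, 409, 13]) cube([13, 283, 161]);
translate([603, 409, 13]) cube([13, 283, 161]);


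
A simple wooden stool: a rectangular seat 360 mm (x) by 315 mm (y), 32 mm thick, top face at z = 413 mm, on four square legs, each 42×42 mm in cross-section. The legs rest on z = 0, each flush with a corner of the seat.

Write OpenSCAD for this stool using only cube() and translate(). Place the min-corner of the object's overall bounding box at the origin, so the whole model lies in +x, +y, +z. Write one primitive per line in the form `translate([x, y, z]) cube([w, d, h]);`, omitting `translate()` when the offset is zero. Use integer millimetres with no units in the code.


translate([0, 0, 381]) cube([360, 315, 32]);
cube([42, 42, 381]);
translate([318, 0, 0]) cube([42, 42, 381]);
translate([0, 273, 0]) cube([42, 42, 381]);
translate([318, 273, 0]) cube([42, 42, 381]);


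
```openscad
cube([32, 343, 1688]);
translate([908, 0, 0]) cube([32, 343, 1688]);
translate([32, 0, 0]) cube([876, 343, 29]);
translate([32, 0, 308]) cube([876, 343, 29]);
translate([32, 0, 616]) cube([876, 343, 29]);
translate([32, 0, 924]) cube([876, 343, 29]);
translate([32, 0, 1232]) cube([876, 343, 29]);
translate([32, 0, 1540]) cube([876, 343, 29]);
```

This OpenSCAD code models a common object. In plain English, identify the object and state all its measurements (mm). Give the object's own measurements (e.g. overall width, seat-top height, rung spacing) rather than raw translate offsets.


An open bookshelf. Two side panels, each 32 mm thick, 343 mm deep and 1688 mm tall, stand 940 mm apart (outside-to-outside). Between them sit 6 shelves, each 29 mm thick and 343 mm deep, spanning the full gap between the sides. The bottom shelf rests on the floor (its underside at z = 0) and the clear gap between one shelf's top and the next shelf's underside is 279 mm.


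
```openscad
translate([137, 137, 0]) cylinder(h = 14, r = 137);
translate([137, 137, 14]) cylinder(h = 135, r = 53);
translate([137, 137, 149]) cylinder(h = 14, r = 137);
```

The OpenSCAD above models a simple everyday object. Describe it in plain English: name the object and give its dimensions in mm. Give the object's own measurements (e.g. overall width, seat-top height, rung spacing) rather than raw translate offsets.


A spool: two coaxial disc flanges of radius 137 mm and thickness 14 mm, joined by a core cylinder of radius 53 mm and height 135 mm. The lower flange rests on z = 0 and the three cylinders share a vertical axis.


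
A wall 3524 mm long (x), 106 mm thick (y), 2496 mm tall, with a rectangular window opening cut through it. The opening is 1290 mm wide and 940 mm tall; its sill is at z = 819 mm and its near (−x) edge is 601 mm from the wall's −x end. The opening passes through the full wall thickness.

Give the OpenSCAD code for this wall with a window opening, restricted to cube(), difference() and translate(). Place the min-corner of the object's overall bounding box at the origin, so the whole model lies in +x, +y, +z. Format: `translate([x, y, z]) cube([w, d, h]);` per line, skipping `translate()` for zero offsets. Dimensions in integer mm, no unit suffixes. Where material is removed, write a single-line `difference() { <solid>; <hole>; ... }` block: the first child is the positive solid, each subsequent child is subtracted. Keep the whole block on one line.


difference() { cube([3524, 106, 2496]); translate([601, 0, 819]) cube([1290, 106, 940]); }


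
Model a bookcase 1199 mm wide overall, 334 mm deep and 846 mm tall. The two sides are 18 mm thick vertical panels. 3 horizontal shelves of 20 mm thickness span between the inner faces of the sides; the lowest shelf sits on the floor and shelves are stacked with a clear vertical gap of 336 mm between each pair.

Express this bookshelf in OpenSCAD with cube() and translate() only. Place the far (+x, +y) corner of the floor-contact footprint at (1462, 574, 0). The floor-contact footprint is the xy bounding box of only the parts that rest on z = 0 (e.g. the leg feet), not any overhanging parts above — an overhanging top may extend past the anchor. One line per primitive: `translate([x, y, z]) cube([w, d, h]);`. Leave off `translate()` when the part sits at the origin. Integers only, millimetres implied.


translate([263, 240, 0]) cube([18, 334, 846]);
translate([1444, 240, 0]) cube([18, 334, 846]);
translate([281, 240, 0]) cube([1163, 334, 20]);
translate([281, 240, 356]) cube([1163, 334, 20]);
translate([281, 240, 712]) cube([1163, 334, 20]);


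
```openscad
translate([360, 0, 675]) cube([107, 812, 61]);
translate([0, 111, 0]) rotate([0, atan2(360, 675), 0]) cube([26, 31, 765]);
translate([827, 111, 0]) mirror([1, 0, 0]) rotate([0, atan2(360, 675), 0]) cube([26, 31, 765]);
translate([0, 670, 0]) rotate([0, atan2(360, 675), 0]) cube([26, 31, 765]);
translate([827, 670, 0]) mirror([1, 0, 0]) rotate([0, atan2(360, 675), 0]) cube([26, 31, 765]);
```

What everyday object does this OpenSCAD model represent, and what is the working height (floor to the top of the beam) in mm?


A sawhorse. The overall height is 736 mm.

A beam across two mirrored pairs of raked legs — a sawhorse. The beam's underside is at z = 675 (matching the legs' vertical rise in atan2(360, 675)) and the beam is 61 mm tall, so its top is at 675 + 61 = 736 mm. The raked legs top out at the beam's underside, so that is the highest point.


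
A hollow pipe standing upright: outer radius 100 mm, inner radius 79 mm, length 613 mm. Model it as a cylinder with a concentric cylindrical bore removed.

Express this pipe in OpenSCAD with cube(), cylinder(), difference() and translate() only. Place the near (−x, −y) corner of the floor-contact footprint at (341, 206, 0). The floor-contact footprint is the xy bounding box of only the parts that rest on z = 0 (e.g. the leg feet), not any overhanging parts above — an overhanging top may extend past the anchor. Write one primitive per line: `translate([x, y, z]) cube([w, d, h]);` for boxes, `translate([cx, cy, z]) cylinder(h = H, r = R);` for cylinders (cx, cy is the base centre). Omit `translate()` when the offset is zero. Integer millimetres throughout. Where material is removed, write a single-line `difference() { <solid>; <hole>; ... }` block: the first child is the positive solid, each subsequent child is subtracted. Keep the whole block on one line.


difference() { translate([441, 306, 0]) cylinder(h = 613, r = 100); translate([441, 306, 0]) cylinder(h = 613, r = 79); }


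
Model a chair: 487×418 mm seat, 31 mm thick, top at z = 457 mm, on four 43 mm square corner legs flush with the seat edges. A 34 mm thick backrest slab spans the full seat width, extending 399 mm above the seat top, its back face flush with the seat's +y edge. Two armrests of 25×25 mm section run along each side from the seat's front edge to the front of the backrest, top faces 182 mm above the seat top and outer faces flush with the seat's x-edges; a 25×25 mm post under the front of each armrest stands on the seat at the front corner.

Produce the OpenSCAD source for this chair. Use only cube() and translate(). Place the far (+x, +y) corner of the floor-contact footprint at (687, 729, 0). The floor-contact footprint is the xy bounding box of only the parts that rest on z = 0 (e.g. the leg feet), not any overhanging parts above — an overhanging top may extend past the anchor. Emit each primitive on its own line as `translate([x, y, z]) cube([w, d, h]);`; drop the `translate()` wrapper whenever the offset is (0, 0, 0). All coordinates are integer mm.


translate([200, 311, 426]) cube([487, 418, 31]);
translate([200, 311, 0]) cube([43, 43, 426]);
translate([644, 311, 0]) cube([43, 43, 426]);
translate([200, 686, 0]) cube([43, 43, 426]);
translate([644, 686, 0]) cube([43, 43, 426]);
translate([200, 695, 457]) cube([487, 34, 399]);
translate([200, 311, 614]) cube([25, 384, 25]);
translate([662, 311, 614]) cube([25, 384, 25]);
translate([200, 311, 457]) cube([25, 25, 157]);
translate([662, 311, 457]) cube([25, 25, 157]);


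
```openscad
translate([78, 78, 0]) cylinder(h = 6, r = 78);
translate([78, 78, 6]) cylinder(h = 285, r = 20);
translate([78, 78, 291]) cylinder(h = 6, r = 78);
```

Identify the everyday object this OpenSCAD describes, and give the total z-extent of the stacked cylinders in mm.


A spool. The overall height is 297 mm.

Three coaxial cylinders, large–small–large — a spool. Two 6 mm flanges and a 285 mm core give 6 + 285 + 6 = 297 mm.


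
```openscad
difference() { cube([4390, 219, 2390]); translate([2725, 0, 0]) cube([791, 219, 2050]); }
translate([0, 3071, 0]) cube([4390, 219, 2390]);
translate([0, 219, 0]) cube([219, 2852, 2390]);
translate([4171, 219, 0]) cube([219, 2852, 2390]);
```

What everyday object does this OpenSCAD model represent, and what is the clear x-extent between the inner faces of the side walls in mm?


A single room. The interior width is 3952 mm.

Four walls enclosing a rectangle with a door in the front wall — a room. Outside width 4390 minus two 219 mm walls gives 3952 mm.


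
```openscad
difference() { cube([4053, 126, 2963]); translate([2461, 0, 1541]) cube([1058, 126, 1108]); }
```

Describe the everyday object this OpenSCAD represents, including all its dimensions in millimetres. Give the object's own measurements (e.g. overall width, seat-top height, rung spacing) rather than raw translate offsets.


A wall 4053 mm long (x), 126 mm thick (y), 2963 mm tall, with a rectangular window opening cut through it. The opening is 1058 mm wide and 1108 mm tall; its sill is at z = 1541 mm and its near (−x) edge is 2461 mm from the wall's −x end. The opening passes through the full wall thickness.


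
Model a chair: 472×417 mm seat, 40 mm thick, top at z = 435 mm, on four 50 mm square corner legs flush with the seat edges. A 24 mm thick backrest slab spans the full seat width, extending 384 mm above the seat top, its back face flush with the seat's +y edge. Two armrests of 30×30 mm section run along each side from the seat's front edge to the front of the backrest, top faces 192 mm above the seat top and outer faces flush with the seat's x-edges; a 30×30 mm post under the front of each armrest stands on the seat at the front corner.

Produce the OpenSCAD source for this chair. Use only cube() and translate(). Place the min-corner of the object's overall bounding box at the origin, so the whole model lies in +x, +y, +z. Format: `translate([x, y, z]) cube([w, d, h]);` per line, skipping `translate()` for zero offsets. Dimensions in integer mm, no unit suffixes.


translate([0, 0, 395]) cube([472, 417, 40]);
cube([50, 50, 395]);
translate([422, 0, 0]) cube([50, 50, 395]);
translate([0, 367, 0]) cube([50, 50, 395]);
translate([422, 367, 0]) cube([50, 50, 395]);
translate([0, 393, 435]) cube([472, 24, 384]);
translate([0, 0, 597]) cube([30, 393, 30]);
translate([442, 0, 597]) cube([30, 393, 30]);
translate([0, 0, 435]) cube([30, 30, 162]);
translate([442, 0, 435]) cube([30, 30, 162]);


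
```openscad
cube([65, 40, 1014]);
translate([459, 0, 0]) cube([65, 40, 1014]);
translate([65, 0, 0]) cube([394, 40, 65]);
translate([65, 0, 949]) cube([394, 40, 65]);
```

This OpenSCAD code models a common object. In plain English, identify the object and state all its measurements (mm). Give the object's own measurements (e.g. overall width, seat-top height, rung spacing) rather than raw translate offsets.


A rectangular picture frame lying in the x–z plane (depth along y). The opening is 394 mm wide (x) by 884 mm tall (z), surrounded by a border 65 mm wide on all four sides. The frame is 40 mm deep and is made of two full-height vertical stiles with two horizontal rails fitted between them.


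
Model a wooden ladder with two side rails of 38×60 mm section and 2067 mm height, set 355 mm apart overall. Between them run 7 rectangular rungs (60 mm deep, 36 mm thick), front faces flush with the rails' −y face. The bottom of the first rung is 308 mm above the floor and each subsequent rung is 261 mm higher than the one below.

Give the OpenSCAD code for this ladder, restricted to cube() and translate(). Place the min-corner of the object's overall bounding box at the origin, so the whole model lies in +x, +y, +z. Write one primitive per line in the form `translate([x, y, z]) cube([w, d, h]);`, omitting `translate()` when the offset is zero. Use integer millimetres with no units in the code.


cube([38, 60, 2067]);
translate([317, 0, 0]) cube([38, 60, 2067]);
translate([38, 0, 308]) cube([279, 60, 36]);
translate([38, 0, 569]) cube([279, 60, 36]);
translate([38, 0, 830]) cube([279, 60, 36]);
translate([38, 0, 1091]) cube([279, 60, 36]);
translate([38, 0, 1352]) cube([279, 60, 36]);
translate([38, 0, 1613]) cube([279, 60, 36]);
translate([38, 0, 1874]) cube([279, 60, 36]);


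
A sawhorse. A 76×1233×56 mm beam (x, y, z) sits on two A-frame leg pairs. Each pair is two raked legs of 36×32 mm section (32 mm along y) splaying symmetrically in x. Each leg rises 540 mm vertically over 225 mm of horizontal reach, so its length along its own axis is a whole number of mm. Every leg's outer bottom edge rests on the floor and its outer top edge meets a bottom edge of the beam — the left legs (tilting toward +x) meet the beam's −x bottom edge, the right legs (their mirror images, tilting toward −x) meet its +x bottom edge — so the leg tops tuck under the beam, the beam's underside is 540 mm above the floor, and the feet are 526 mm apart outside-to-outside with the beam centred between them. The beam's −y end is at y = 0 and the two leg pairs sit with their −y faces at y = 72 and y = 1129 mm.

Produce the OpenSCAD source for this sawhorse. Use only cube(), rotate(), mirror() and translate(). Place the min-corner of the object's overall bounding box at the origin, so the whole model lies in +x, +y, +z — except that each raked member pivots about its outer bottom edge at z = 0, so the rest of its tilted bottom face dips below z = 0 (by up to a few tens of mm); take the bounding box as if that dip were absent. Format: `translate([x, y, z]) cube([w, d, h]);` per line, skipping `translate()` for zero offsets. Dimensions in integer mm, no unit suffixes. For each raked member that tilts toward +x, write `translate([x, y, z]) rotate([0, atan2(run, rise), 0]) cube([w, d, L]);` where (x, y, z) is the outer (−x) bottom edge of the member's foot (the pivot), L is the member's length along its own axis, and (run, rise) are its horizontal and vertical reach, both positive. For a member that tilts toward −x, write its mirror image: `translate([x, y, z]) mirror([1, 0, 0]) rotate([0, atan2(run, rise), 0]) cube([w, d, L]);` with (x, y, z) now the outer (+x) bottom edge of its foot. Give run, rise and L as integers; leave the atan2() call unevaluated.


// leg length = √(225² + 540²) = 585
// right-leg outer foot x = 2·225 + 76 = 526
// beam min-corner = (225, 0, 540)
translate([225, 0, 540]) cube([76, 1233, 56]);
translate([0, 72, 0]) rotate([0, atan2(225, 540), 0]) cube([36, 32, 585]);
translate([526, 72, 0]) mirror([1, 0, 0]) rotate([0, atan2(225, 540), 0]) cube([36, 32, 585]);
translate([0, 1129, 0]) rotate([0, atan2(225, 540), 0]) cube([36, 32, 585]);
translate([526, 1129, 0]) mirror([1, 0, 0]) rotate([0, atan2(225, 540), 0]) cube([36, 32, 585]);


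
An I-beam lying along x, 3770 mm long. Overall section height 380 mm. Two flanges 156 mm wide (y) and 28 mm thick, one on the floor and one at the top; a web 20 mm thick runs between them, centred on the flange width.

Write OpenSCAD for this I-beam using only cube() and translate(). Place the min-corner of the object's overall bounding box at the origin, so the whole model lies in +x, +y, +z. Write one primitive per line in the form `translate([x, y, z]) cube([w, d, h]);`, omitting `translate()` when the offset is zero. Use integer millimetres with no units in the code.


cube([3770, 156, 28]);
translate([0, 68, 28]) cube([3770, 20, 324]);
translate([0, 0, 352]) cube([3770, 156, 28]);


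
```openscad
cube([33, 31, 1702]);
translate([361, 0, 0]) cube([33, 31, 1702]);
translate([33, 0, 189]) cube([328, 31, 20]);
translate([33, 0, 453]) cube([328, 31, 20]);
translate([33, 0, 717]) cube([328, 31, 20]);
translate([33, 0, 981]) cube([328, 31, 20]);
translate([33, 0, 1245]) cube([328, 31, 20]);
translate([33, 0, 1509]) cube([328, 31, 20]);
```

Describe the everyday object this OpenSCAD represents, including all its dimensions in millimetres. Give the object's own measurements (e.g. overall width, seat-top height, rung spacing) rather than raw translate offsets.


A straight ladder. Two 33×31 mm vertical rails, 1702 mm tall, stand 394 mm apart (outside-to-outside) with their front faces coplanar on the −y side. 6 rungs, each 31 mm deep and 20 mm tall, span between the inner faces of the rails, front faces flush with the rails. The lowest rung's underside is at z = 189 mm and rungs are spaced 264 mm apart (underside to underside).


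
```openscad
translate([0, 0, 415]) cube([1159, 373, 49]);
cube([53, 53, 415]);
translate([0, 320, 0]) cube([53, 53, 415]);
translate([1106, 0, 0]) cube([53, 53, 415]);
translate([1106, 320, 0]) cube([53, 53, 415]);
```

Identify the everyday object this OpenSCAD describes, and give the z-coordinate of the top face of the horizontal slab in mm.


A bench. The seat-top height is 464 mm.

A long slab on four corner posts — a bench. The slab sits at z = 415 with thickness 49, so the top is 415 + 49 = 464 mm.
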